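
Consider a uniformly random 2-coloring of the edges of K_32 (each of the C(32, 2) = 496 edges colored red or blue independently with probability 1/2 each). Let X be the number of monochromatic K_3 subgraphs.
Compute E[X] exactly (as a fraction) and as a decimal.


Let X = Σ_S X_S over the C(32, 3) = 4960 subsets S of size 3, where X_S = 1 if the K_3 on S is monochromatic.
For a fixed S, the K_3 on S has C(3, 2) = 3 edges. P[all 3 edges red] = (1/2)^3, and likewise for blue, so P[monochromatic] = 2·(1/2)^3 = 2^{1 − 3} = 1/4.
Summing: E[X] = C(32, 3) · 2^{1 − 3} = 4960 · 1/4 = 1240.
Numerically: E[X] ≈ 1240.000.

E[X] = C(32,3)·2^(1−C(3,2)) = 1240 ≈ 1240.000.


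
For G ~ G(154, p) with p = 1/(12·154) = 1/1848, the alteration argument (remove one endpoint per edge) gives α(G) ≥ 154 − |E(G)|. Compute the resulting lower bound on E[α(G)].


E[|E(G)|] = C(154, 2)·p = 11781 · (1/1848) = 51/8.
E[α(G)] ≥ n − E[|E(G)|] = 154 − 51/8 = 1181/8.
Numerically: ≈ 147.6250.
(This is only a lower bound; the true E[α(G)] may be larger.)

E[α(G)] ≥ 1181/8 ≈ 147.6250.


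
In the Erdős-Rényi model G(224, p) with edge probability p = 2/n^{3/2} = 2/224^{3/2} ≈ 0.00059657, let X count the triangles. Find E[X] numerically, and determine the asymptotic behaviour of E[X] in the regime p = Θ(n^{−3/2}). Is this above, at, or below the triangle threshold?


Number of potential triangles: C(224, 3) = 1848224.
Each occurs with probability p³ ≈ (0.00059657)³ ≈ 2.1231169e-10.
By linearity: E[X] = C(224, 3)·p³ ≈ 1848224 · 2.1231169e-10 ≈ 0.00039.
Since α = 3/2 > 1, p = c/n^{3/2} = o(1/n) is below the triangle threshold p ~ 1/n. Asymptotically E[X] ~ (c³/6)·n^{3(1−α)} = (2³/6)·n^{-1.5} → 0, so by Markov's inequality G has no triangles w.h.p.

E[X] ≈ 0.00039; in regime p = Θ(1/n^{3/2}) E[X] tends to 0 (below the triangle threshold p ~ 1/n).


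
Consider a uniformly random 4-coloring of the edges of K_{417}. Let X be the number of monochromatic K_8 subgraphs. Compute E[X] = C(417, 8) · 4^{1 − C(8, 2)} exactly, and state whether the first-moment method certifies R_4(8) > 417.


E[X] = C(417, 8) · 4^{1 − 28} = 21194845068522060 · 4^{−27} = 21194845068522060/18014398509481984.
As a reduced fraction: E[X] = 5298711267130515/4503599627370496 ≈ 1.1766.
Is E[X] < 1? NO.
Since E[X] ≥ 1, the first-moment bound is inconclusive at n = 417; it does NOT by itself certify R_4(8) > 417.

E[X] = 5298711267130515/4503599627370496 ≈ 1.1766; E[X] ≥ 1; first-moment method inconclusive here.


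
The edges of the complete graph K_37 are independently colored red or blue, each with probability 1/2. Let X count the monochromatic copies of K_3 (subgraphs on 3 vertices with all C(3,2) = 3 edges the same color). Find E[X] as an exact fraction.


Let X = Σ_S X_S over the C(37, 3) = 7770 subsets S of size 3, where X_S = 1 if the K_3 on S is monochromatic.
For a fixed S, the K_3 on S has C(3, 2) = 3 edges. P[all 3 edges red] = (1/2)^3, and likewise for blue, so P[monochromatic] = 2·(1/2)^3 = 2^{1 − 3} = 1/4.
By linearity: E[X] = C(37, 3) · 2^{1 − 3} = 7770 · 1/4 = 3885/2.
Numerically: E[X] ≈ 1942.5000.

E[X] = C(37,3)·2^(1−C(3,2)) = 3885/2 ≈ 1942.5000.


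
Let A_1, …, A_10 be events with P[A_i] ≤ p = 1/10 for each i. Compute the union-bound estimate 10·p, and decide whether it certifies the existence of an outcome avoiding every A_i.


Union bound: P[∪_{i=1}^{10} A_i] ≤ Σ_i P[A_i] ≤ 10·p = 10·(1/10) = 1.
Numerically: 1 ≈ 1.0000.
Is 1 < 1? NO.
Since the bound 1 is ≥ 1, the union bound is uninformative here; it does NOT by itself certify existence.

10·p = 1 ≈ 1.0000; existence NOT certified by the union bound.


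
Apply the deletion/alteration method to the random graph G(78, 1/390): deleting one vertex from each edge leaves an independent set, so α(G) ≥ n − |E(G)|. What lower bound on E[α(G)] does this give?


E[|E(G)|] = C(78, 2)·p = 3003 · (1/390) = 77/10.
E[α(G)] ≥ n − E[|E(G)|] = 78 − 77/10 = 703/10.
Numerically: ≈ 70.300000.
(This is only a lower bound; the true E[α(G)] may be larger.)

E[α(G)] ≥ 703/10 ≈ 70.300000.


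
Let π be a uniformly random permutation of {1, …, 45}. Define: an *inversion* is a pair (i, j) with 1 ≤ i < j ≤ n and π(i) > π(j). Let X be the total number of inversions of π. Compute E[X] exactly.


Write X = Σ X_I over the C(45, 2) = 990 pairs i < j, with X_I the indicator of one inversion.
There are 990 indicators.
For each fixed pair i < j, the values π(i) and π(j) are two distinct elements of {1, …, 45} in uniformly random order; by symmetry P[π(i) > π(j)] = 1/2.
By linearity: E[X] = 990 · (1/2) = C(45, 2) · (1/2) = 990/2 = 495 ≈ 495.00000.

E[X] = 495 = 495.00000.


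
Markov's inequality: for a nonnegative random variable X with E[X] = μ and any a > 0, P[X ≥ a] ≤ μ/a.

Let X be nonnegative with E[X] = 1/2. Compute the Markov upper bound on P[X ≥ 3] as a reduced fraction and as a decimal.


μ = E[X] = 1/2, a = 3.
Markov: P[X ≥ 3] ≤ μ/a = (1/2)/3 = 1/6.
Numerically: ≈ 0.166667.
(Since a = 3 > μ = 0.500000, the bound 1/6 is < 1 and informative.)

P[X ≥ 3] ≤ 1/6 ≈ 0.166667.


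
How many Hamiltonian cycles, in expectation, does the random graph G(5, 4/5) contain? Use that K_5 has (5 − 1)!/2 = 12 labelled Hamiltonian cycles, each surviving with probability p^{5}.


K_5 has (5 − 1)!/2 = 12 labelled Hamiltonian cycles.
For each such Hamiltonian cycle H, let X_H = 1 if all 5 edges of H are present in G. Then P[X_H = 1] = p^{5} = (4/5)^{5} = 1024/3125.
By linearity of expectation: E[X] = Σ_H E[X_H] = 12 · p^{5} = 12 · 1024/3125 = 12288/3125.
Numerically: E[X] ≈ 3.932.

E[X] = 12 · (4/5)^{5} = 12288/3125 ≈ 3.932.


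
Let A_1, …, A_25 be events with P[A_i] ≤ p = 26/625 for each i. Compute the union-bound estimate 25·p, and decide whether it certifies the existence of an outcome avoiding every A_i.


Union bound: P[∪_{i=1}^{25} A_i] ≤ Σ_i P[A_i] ≤ 25·p = 25·(26/625) = 26/25.
Numerically: 26/25 ≈ 1.04000.
Is 26/25 < 1? NO.
Since the bound 26/25 is ≥ 1, the union bound is uninformative here; it does NOT by itself certify existence.

25·p = 26/25 ≈ 1.04000; existence NOT certified by the union bound.


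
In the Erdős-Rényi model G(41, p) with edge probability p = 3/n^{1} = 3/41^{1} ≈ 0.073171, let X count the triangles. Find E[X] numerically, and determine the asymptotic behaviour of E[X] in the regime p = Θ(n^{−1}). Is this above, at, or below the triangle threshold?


Number of potential triangles: C(41, 3) = 10660.
Each occurs with probability p³ ≈ (0.073171)³ ≈ 3.9175288e-04.
By linearity: E[X] = C(41, 3)·p³ ≈ 10660 · 3.9175288e-04 ≈ 4.17609.
Here α = 1, so p = 3/n is exactly at the triangle threshold p ~ 1/n. Asymptotically E[X] → c³/6 = 3³/6 = 9/2 ≈ 4.50000, a bounded constant. In this regime the triangle count is asymptotically Poisson(c³/6).

E[X] ≈ 4.17609; in regime p = Θ(1/n^{1}) E[X] stays bounded (at the triangle threshold p ~ 1/n).


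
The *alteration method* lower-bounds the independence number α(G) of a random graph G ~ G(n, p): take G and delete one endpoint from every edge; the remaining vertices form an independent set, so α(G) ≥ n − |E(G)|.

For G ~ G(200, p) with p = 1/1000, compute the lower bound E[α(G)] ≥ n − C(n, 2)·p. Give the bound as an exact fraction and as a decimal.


E[|E(G)|] = C(200, 2)·p = 19900 · (1/1000) = 199/10.
E[α(G)] ≥ n − E[|E(G)|] = 200 − 199/10 = 1801/10.
Numerically: ≈ 180.10000.
(This is only a lower bound; the true E[α(G)] may be larger.)

E[α(G)] ≥ 1801/10 ≈ 180.10000.


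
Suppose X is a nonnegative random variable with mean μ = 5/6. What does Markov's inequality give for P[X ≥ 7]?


μ = E[X] = 5/6, a = 7.
Markov: P[X ≥ 7] ≤ μ/a = (5/6)/7 = 5/42.
Numerically: ≈ 0.119.
(Since a = 7 > μ = 0.833, the bound 5/42 is < 1 and informative.)

P[X ≥ 7] ≤ 5/42 ≈ 0.119.


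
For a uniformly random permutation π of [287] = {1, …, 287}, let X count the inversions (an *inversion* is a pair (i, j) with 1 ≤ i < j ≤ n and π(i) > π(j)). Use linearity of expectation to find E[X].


Write X = Σ X_I over the C(287, 2) = 41041 pairs i < j, with X_I the indicator of one inversion.
There are 41041 indicators.
For each fixed pair i < j, the values π(i) and π(j) are two distinct elements of {1, …, 287} in uniformly random order; by symmetry P[π(i) > π(j)] = 1/2.
By linearity: E[X] = 41041 · (1/2) = C(287, 2) · (1/2) = 41041/2 = 41041/2 ≈ 20520.5000.

E[X] = 41041/2 = 20520.5000.


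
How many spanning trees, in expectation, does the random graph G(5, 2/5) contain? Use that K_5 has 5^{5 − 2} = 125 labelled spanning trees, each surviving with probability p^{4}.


K_5 has 5^{5 − 2} = 125 labelled spanning trees.
For each such spanning tree H, let X_H = 1 if all 4 edges of H are present in G. Then P[X_H = 1] = p^{4} = (2/5)^{4} = 16/625.
By linearity: E[X] = Σ_H E[X_H] = 125 · p^{4} = 125 · 16/625 = 16/5.
Numerically: E[X] ≈ 3.2.

E[X] = 125 · (2/5)^{4} = 16/5 ≈ 3.2.


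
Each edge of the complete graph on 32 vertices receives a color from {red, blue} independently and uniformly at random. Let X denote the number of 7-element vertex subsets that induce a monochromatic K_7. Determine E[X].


Let X = Σ_S X_S over the C(32, 7) = 3365856 subsets S of size 7, where X_S = 1 if the K_7 on S is monochromatic.
For a fixed S, the K_7 on S has C(7, 2) = 21 edges. P[all 21 edges red] = (1/2)^21, and likewise for blue, so P[monochromatic] = 2·(1/2)^21 = 2^{1 − 21} = 1/1048576.
Summing: E[X] = C(32, 7) · 2^{1 − 21} = 3365856 · 1/1048576 = 105183/32768.
Numerically: E[X] ≈ 3.210.

E[X] = C(32,7)·2^(1−C(7,2)) = 105183/32768 ≈ 3.210.


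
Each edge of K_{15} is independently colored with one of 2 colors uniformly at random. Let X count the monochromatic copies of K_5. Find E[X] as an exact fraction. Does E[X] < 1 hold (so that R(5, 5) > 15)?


E[X] = C(15, 5) · 2^{1 − 10} = 3003 · 2^{−9} = 3003/512.
As a reduced fraction: E[X] = 3003/512 ≈ 5.86523.
Is E[X] < 1? NO.
Since E[X] ≥ 1, the first-moment bound is inconclusive at n = 15; it does NOT by itself certify R(5, 5) > 15.

E[X] = 3003/512 ≈ 5.86523; E[X] ≥ 1; first-moment method inconclusive here.


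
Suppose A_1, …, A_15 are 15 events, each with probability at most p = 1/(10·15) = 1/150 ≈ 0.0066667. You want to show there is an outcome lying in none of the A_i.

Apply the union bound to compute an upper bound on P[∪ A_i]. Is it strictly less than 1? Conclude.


Union bound: P[∪_{i=1}^{15} A_i] ≤ Σ_i P[A_i] ≤ 15·p = 15·(1/150) = 1/10.
Numerically: 1/10 ≈ 0.1000000.
Is 1/10 < 1? YES.
Since P[∪ A_i] ≤ 1/10 < 1, the complement has P[∩ A_i^c] ≥ 1 − 1/10 = 9/10 > 0, so some outcome avoids every A_i.

15·p = 1/10 ≈ 0.1000000; existence CERTIFIED by the union bound.


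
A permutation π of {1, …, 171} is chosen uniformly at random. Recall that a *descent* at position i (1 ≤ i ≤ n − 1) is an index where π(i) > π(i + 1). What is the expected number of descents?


Write X = Σ X_I over i = 1, …, 170, with X_I the indicator of one descent.
There are 170 indicators.
For each fixed i, the pair (π(i), π(i+1)) is a uniformly random ordered pair of distinct values from {1, …, 171}; by symmetry P[π(i) > π(i+1)] = 1/2.
By linearity: E[X] = 170 · (1/2) = (171 − 1) · (1/2) = 85 ≈ 85.000.

E[X] = 85 = 85.000.


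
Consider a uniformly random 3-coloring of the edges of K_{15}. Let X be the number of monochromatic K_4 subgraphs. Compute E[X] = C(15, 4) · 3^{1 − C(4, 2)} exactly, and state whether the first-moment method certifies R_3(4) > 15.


E[X] = C(15, 4) · 3^{1 − 6} = 1365 · 3^{−5} = 1365/243.
As a reduced fraction: E[X] = 455/81 ≈ 5.617284.
Is E[X] < 1? NO.
Since E[X] ≥ 1, the first-moment bound is inconclusive at n = 15; it does NOT by itself certify R_3(4) > 15.

E[X] = 455/81 ≈ 5.617284; E[X] ≥ 1; first-moment method inconclusive here.


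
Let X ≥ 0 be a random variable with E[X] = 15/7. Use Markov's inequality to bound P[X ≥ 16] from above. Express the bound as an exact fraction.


μ = E[X] = 15/7, a = 16.
Markov: P[X ≥ 16] ≤ μ/a = (15/7)/16 = 15/112.
Numerically: ≈ 0.134.
(Since a = 16 > μ = 2.143, the bound 15/112 is < 1 and informative.)

P[X ≥ 16] ≤ 15/112 ≈ 0.134.


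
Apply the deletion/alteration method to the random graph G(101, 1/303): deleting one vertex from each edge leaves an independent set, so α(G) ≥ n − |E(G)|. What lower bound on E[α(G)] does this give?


E[|E(G)|] = C(101, 2)·p = 5050 · (1/303) = 50/3.
E[α(G)] ≥ n − E[|E(G)|] = 101 − 50/3 = 253/3.
Numerically: ≈ 84.333.
(This is only a lower bound; the true E[α(G)] may be larger.)

E[α(G)] ≥ 253/3 ≈ 84.333.


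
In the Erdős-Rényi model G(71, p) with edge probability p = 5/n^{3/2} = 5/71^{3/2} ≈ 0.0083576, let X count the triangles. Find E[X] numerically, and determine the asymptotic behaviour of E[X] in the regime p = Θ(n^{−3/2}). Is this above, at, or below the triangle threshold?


Number of potential triangles: C(71, 3) = 57155.
Each occurs with probability p³ ≈ (0.0083576)³ ≈ 5.8377762e-07.
By linearity: E[X] = C(71, 3)·p³ ≈ 57155 · 5.8377762e-07 ≈ 0.03337.
Since α = 3/2 > 1, p = c/n^{3/2} = o(1/n) is below the triangle threshold p ~ 1/n. Asymptotically E[X] ~ (c³/6)·n^{3(1−α)} = (5³/6)·n^{-1.5} → 0, so by Markov's inequality G has no triangles w.h.p.

E[X] ≈ 0.03337; in regime p = Θ(1/n^{3/2}) E[X] tends to 0 (below the triangle threshold p ~ 1/n).


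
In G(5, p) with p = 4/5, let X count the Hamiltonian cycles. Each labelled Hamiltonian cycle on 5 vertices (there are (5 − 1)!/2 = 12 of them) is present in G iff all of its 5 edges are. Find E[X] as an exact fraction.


K_5 has (5 − 1)!/2 = 12 labelled Hamiltonian cycles.
For each such Hamiltonian cycle H, let X_H = 1 if all 5 edges of H are present in G. Then P[X_H = 1] = p^{5} = (4/5)^{5} = 1024/3125.
Summing the indicators: E[X] = Σ_H E[X_H] = 12 · p^{5} = 12 · 1024/3125 = 12288/3125.
Numerically: E[X] ≈ 3.93.

E[X] = 12 · (4/5)^{5} = 12288/3125 ≈ 3.93.


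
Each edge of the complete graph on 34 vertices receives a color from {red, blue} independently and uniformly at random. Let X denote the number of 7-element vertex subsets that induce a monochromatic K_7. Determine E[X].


Let X = Σ_S X_S over the C(34, 7) = 5379616 subsets S of size 7, where X_S = 1 if the K_7 on S is monochromatic.
For a fixed S, the K_7 on S has C(7, 2) = 21 edges. P[all 21 edges red] = (1/2)^21, and likewise for blue, so P[monochromatic] = 2·(1/2)^21 = 2^{1 − 21} = 1/1048576.
By linearity of expectation: E[X] = C(34, 7) · 2^{1 − 21} = 5379616 · 1/1048576 = 168113/32768.
Numerically: E[X] ≈ 5.130.

E[X] = C(34,7)·2^(1−C(7,2)) = 168113/32768 ≈ 5.130.


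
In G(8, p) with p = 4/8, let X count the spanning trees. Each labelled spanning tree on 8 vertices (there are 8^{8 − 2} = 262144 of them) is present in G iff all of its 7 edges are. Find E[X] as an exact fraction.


K_8 has 8^{8 − 2} = 262144 labelled spanning trees.
For each such spanning tree H, let X_H = 1 if all 7 edges of H are present in G. Then P[X_H = 1] = p^{7} = (1/2)^{7} = 1/128.
By linearity: E[X] = Σ_H E[X_H] = 262144 · p^{7} = 262144 · 1/128 = 2048.
Numerically: E[X] ≈ 2048.

E[X] = 262144 · (1/2)^{7} = 2048 ≈ 2048.


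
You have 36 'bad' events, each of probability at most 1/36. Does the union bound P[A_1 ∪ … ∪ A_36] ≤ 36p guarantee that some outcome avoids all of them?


Union bound: P[∪_{i=1}^{36} A_i] ≤ Σ_i P[A_i] ≤ 36·p = 36·(1/36) = 1.
Numerically: 1 ≈ 1.0000.
Is 1 < 1? NO.
Since the bound 1 is ≥ 1, the union bound is uninformative here; it does NOT by itself certify existence.

36·p = 1 ≈ 1.0000; existence NOT certified by the union bound.


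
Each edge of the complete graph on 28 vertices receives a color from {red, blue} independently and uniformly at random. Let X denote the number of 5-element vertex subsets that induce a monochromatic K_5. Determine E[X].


Let X = Σ_S X_S over the C(28, 5) = 98280 subsets S of size 5, where X_S = 1 if the K_5 on S is monochromatic.
For a fixed S, the K_5 on S has C(5, 2) = 10 edges. P[all 10 edges red] = (1/2)^10, and likewise for blue, so P[monochromatic] = 2·(1/2)^10 = 2^{1 − 10} = 1/512.
Summing: E[X] = C(28, 5) · 2^{1 − 10} = 98280 · 1/512 = 12285/64.
Numerically: E[X] ≈ 191.953125.

E[X] = C(28,5)·2^(1−C(5,2)) = 12285/64 ≈ 191.953125.


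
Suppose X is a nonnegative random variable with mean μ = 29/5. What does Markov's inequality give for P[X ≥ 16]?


μ = E[X] = 29/5, a = 16.
Markov: P[X ≥ 16] ≤ μ/a = (29/5)/16 = 29/80.
Numerically: ≈ 0.362.
(Since a = 16 > μ = 5.800, the bound 29/80 is < 1 and informative.)

P[X ≥ 16] ≤ 29/80 ≈ 0.362.


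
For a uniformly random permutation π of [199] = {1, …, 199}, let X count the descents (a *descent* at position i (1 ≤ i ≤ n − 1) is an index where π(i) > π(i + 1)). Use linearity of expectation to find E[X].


Write X = Σ X_I over i = 1, …, 198, with X_I the indicator of one descent.
There are 198 indicators.
For each fixed i, the pair (π(i), π(i+1)) is a uniformly random ordered pair of distinct values from {1, …, 199}; by symmetry P[π(i) > π(i+1)] = 1/2.
By linearity: E[X] = 198 · (1/2) = (199 − 1) · (1/2) = 99 ≈ 99.000000.

E[X] = 99 = 99.000000.


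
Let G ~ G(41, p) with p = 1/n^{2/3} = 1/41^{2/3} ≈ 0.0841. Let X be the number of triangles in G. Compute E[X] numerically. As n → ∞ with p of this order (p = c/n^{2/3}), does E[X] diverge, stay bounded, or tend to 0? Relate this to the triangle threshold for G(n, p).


Number of potential triangles: C(41, 3) = 10660.
Each occurs with probability p³ ≈ (0.0841)³ ≈ 5.94884e-04.
By linearity: E[X] = C(41, 3)·p³ ≈ 10660 · 5.94884e-04 ≈ 6.341.
Since α = 2/3 < 1, p = c/n^{2/3} ≫ 1/n is above the triangle threshold p ~ 1/n. Asymptotically E[X] ~ (c³/6)·n^{3(1−α)} = (1³/6)·n^{1} → ∞; triangles are abundant w.h.p.

E[X] ≈ 6.341; in regime p = Θ(1/n^{2/3}) E[X] diverges (above the triangle threshold p ~ 1/n).


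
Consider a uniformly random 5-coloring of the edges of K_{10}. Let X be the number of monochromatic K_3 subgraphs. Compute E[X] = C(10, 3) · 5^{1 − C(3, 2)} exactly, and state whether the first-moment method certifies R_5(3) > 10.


E[X] = C(10, 3) · 5^{1 − 3} = 120 · 5^{−2} = 120/25.
As a reduced fraction: E[X] = 24/5 ≈ 4.8000000.
Is E[X] < 1? NO.
Since E[X] ≥ 1, the first-moment bound is inconclusive at n = 10; it does NOT by itself certify R_5(3) > 10.

E[X] = 24/5 ≈ 4.8000000; E[X] ≥ 1; first-moment method inconclusive here.


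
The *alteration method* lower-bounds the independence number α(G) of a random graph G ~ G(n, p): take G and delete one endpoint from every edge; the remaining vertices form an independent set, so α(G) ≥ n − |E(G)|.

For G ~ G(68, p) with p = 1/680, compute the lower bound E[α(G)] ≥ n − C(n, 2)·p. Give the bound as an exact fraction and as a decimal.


E[|E(G)|] = C(68, 2)·p = 2278 · (1/680) = 67/20.
E[α(G)] ≥ n − E[|E(G)|] = 68 − 67/20 = 1293/20.
Numerically: ≈ 64.65000.
(This is only a lower bound; the true E[α(G)] may be larger.)

E[α(G)] ≥ 1293/20 ≈ 64.65000.


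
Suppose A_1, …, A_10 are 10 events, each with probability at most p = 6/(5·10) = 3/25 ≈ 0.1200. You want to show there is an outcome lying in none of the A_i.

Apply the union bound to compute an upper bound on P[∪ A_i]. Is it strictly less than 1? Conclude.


Union bound: P[∪_{i=1}^{10} A_i] ≤ Σ_i P[A_i] ≤ 10·p = 10·(3/25) = 6/5.
Numerically: 6/5 ≈ 1.2000.
Is 6/5 < 1? NO.
Since the bound 6/5 is ≥ 1, the union bound is uninformative here; it does NOT by itself certify existence.

10·p = 6/5 ≈ 1.2000; existence NOT certified by the union bound.


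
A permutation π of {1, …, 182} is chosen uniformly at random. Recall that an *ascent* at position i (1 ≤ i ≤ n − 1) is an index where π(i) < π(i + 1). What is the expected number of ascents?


Write X = Σ X_I over i = 1, …, 181, with X_I the indicator of one ascent.
There are 181 indicators.
For each fixed i, the pair (π(i), π(i+1)) is a uniformly random ordered pair of distinct values from {1, …, 182}; by symmetry P[π(i) < π(i+1)] = 1/2.
By linearity: E[X] = 181 · (1/2) = (182 − 1) · (1/2) = 181/2 ≈ 90.50000.

E[X] = 181/2 = 90.50000.


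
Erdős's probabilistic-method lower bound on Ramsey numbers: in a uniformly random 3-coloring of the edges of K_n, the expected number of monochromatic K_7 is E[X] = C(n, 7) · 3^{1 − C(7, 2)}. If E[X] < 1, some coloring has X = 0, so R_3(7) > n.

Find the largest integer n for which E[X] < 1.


We need C(n, 7) · 3^{1 − 21} < 1, i.e. C(n, 7) < 3^{21 − 1} = 3486784401.
Check values of n near the boundary:
  n = 76: C(76, 7) = 2186189400; 2186189400 < 3486784401? YES
  n = 77: C(77, 7) = 2404808340; 2404808340 < 3486784401? YES
  n = 78: C(78, 7) = 2641902120; 2641902120 < 3486784401? YES
  n = 79: C(79, 7) = 2898753715; 2898753715 < 3486784401? YES
  n = 80: C(80, 7) = 3176716400; 3176716400 < 3486784401? YES
  n = 81: C(81, 7) = 3477216600; 3477216600 < 3486784401? YES
  n = 82: C(82, 7) = 3801756816; 3801756816 < 3486784401? NO
  n = 83: C(83, 7) = 4151918628; 4151918628 < 3486784401? NO
The largest n with C(n, 7) < 3486784401 is n = 81 (where E[X] = 42928600/43046721 ≈ 0.9972560). Hence R_3(7) > 81, i.e. R_3(7) ≥ 82.

Largest n = 81; hence R_3(7) > 81.


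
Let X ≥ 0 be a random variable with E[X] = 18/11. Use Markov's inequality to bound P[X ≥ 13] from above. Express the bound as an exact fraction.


μ = E[X] = 18/11, a = 13.
Markov: P[X ≥ 13] ≤ μ/a = (18/11)/13 = 18/143.
Numerically: ≈ 0.126.
(Since a = 13 > μ = 1.636, the bound 18/143 is < 1 and informative.)

P[X ≥ 13] ≤ 18/143 ≈ 0.126.


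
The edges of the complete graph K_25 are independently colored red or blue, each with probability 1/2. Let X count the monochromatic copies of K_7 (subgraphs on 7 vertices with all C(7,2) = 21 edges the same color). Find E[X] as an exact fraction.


Let X = Σ_S X_S over the C(25, 7) = 480700 subsets S of size 7, where X_S = 1 if the K_7 on S is monochromatic.
For a fixed S, the K_7 on S has C(7, 2) = 21 edges. P[all 21 edges red] = (1/2)^21, and likewise for blue, so P[monochromatic] = 2·(1/2)^21 = 2^{1 − 21} = 1/1048576.
By linearity: E[X] = C(25, 7) · 2^{1 − 21} = 480700 · 1/1048576 = 120175/262144.
Numerically: E[X] ≈ 0.458431.

E[X] = C(25,7)·2^(1−C(7,2)) = 120175/262144 ≈ 0.458431.


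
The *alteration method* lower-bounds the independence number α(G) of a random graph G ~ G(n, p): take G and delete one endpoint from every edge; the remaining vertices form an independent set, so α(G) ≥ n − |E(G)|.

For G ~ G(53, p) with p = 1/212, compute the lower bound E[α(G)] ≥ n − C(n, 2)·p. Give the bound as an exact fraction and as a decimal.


E[|E(G)|] = C(53, 2)·p = 1378 · (1/212) = 13/2.
E[α(G)] ≥ n − E[|E(G)|] = 53 − 13/2 = 93/2.
Numerically: ≈ 46.500000.
(This is only a lower bound; the true E[α(G)] may be larger.)

E[α(G)] ≥ 93/2 ≈ 46.500000.


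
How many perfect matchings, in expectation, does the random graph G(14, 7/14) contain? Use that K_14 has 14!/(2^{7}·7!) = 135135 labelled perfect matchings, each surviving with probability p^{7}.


K_14 has 14!/(2^{7}·7!) = 135135 labelled perfect matchings.
For each such perfect matching H, let X_H = 1 if all 7 edges of H are present in G. Then P[X_H = 1] = p^{7} = (1/2)^{7} = 1/128.
By linearity of expectation: E[X] = Σ_H E[X_H] = 135135 · p^{7} = 135135 · 1/128 = 135135/128.
Numerically: E[X] ≈ 1055.74.

E[X] = 135135 · (1/2)^{7} = 135135/128 ≈ 1055.74.


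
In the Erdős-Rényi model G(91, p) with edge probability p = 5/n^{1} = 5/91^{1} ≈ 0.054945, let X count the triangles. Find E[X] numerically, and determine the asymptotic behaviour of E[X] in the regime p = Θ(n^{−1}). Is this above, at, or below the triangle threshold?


Number of potential triangles: C(91, 3) = 121485.
Each occurs with probability p³ ≈ (0.054945)³ ≈ 1.6587687e-04.
By linearity: E[X] = C(91, 3)·p³ ≈ 121485 · 1.6587687e-04 ≈ 20.15155.
Here α = 1, so p = 5/n is exactly at the triangle threshold p ~ 1/n. Asymptotically E[X] → c³/6 = 5³/6 = 125/6 ≈ 20.83333, a bounded constant. In this regime the triangle count is asymptotically Poisson(c³/6).

E[X] ≈ 20.15155; in regime p = Θ(1/n^{1}) E[X] stays bounded (at the triangle threshold p ~ 1/n).


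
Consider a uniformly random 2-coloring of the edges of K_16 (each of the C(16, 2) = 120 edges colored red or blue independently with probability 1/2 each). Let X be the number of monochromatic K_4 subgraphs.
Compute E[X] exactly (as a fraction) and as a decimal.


Let X = Σ_S X_S over the C(16, 4) = 1820 subsets S of size 4, where X_S = 1 if the K_4 on S is monochromatic.
For a fixed S, the K_4 on S has C(4, 2) = 6 edges. P[all 6 edges red] = (1/2)^6, and likewise for blue, so P[monochromatic] = 2·(1/2)^6 = 2^{1 − 6} = 1/32.
By linearity of expectation: E[X] = C(16, 4) · 2^{1 − 6} = 1820 · 1/32 = 455/8.
Numerically: E[X] ≈ 56.875.

E[X] = C(16,4)·2^(1−C(4,2)) = 455/8 ≈ 56.875.


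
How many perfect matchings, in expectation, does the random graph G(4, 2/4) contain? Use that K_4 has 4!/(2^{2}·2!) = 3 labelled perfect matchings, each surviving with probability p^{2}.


K_4 has 4!/(2^{2}·2!) = 3 labelled perfect matchings.
For each such perfect matching H, let X_H = 1 if all 2 edges of H are present in G. Then P[X_H = 1] = p^{2} = (1/2)^{2} = 1/4.
Summing the indicators: E[X] = Σ_H E[X_H] = 3 · p^{2} = 3 · 1/4 = 3/4.
Numerically: E[X] ≈ 0.75.

E[X] = 3 · (1/2)^{2} = 3/4 ≈ 0.75.


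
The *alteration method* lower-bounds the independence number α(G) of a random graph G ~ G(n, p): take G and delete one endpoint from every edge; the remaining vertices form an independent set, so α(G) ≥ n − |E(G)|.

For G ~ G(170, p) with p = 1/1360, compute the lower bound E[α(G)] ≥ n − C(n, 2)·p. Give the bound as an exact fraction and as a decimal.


E[|E(G)|] = C(170, 2)·p = 14365 · (1/1360) = 169/16.
E[α(G)] ≥ n − E[|E(G)|] = 170 − 169/16 = 2551/16.
Numerically: ≈ 159.437500.
(This is only a lower bound; the true E[α(G)] may be larger.)

E[α(G)] ≥ 2551/16 ≈ 159.437500.


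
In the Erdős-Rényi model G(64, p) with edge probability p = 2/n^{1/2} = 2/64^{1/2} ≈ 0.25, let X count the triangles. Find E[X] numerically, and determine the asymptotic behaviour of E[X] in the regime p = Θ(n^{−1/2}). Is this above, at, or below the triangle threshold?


Number of potential triangles: C(64, 3) = 41664.
Each occurs with probability p³ ≈ (0.25)³ ≈ 1.562500e-02.
By linearity: E[X] = C(64, 3)·p³ ≈ 41664 · 1.562500e-02 ≈ 651.0000.
Since α = 1/2 < 1, p = c/n^{1/2} ≫ 1/n is above the triangle threshold p ~ 1/n. Asymptotically E[X] ~ (c³/6)·n^{3(1−α)} = (2³/6)·n^{1.5} → ∞; triangles are abundant w.h.p.

E[X] ≈ 651.0000; in regime p = Θ(1/n^{1/2}) E[X] diverges (above the triangle threshold p ~ 1/n).


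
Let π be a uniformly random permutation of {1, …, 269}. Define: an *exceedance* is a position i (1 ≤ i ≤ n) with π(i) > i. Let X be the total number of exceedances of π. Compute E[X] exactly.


Write X = Σ_{i=1}^{269} X_i, where X_i = 1_{π(i) > i}.
For each fixed i, π(i) is uniform over {1, …, 269} (marginal of a uniform permutation), so P[π(i) > i] = (n − i)/n. Summing: Σ_{i=1}^{269} (n − i)/n = (0 + 1 + … + 268)/269 = 269(269 − 1)/(2·269) = (269 − 1)/2.
Hence E[X] = Σ_{i=1}^{269} (269 − i)/269 = 134 ≈ 134.00000.

E[X] = 134 = 134.00000.


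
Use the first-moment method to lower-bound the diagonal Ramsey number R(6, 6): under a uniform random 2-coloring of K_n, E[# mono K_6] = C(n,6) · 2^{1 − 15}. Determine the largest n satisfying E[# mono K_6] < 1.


We need C(n, 6) · 2^{1 − 15} < 1, i.e. C(n, 6) < 2^{15 − 1} = 16384.
Check values of n near the boundary:
  n = 15: C(15, 6) = 5005; 5005 < 16384? YES
  n = 16: C(16, 6) = 8008; 8008 < 16384? YES
  n = 17: C(17, 6) = 12376; 12376 < 16384? YES
  n = 18: C(18, 6) = 18564; 18564 < 16384? NO
The largest n with C(n, 6) < 16384 is n = 17 (where E[X] = 1547/2048 ≈ 0.75537). Hence R(6, 6) > 17, i.e. R(6, 6) ≥ 18.

Largest n = 17; hence R(6, 6) > 17.


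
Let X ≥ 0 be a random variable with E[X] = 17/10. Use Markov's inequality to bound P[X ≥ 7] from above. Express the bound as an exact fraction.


μ = E[X] = 17/10, a = 7.
Markov: P[X ≥ 7] ≤ μ/a = (17/10)/7 = 17/70.
Numerically: ≈ 0.2429.
(Since a = 7 > μ = 1.7000, the bound 17/70 is < 1 and informative.)

P[X ≥ 7] ≤ 17/70 ≈ 0.2429.


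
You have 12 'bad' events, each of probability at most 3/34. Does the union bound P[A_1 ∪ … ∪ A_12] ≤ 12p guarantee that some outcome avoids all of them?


Union bound: P[∪_{i=1}^{12} A_i] ≤ Σ_i P[A_i] ≤ 12·p = 12·(3/34) = 18/17.
Numerically: 18/17 ≈ 1.0588235.
Is 18/17 < 1? NO.
Since the bound 18/17 is ≥ 1, the union bound is uninformative here; it does NOT by itself certify existence.

12·p = 18/17 ≈ 1.0588235; existence NOT certified by the union bound.


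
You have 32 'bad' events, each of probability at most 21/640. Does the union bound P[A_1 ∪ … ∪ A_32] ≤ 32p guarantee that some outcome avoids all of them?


Union bound: P[∪_{i=1}^{32} A_i] ≤ Σ_i P[A_i] ≤ 32·p = 32·(21/640) = 21/20.
Numerically: 21/20 ≈ 1.0500000.
Is 21/20 < 1? NO.
Since the bound 21/20 is ≥ 1, the union bound is uninformative here; it does NOT by itself certify existence.

32·p = 21/20 ≈ 1.0500000; existence NOT certified by the union bound.


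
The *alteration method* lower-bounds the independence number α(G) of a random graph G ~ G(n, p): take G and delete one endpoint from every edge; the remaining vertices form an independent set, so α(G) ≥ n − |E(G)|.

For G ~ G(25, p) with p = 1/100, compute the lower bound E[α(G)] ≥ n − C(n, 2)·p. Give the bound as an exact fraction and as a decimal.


E[|E(G)|] = C(25, 2)·p = 300 · (1/100) = 3.
E[α(G)] ≥ n − E[|E(G)|] = 25 − 3 = 22.
Numerically: ≈ 22.00000.
(This is only a lower bound; the true E[α(G)] may be larger.)

E[α(G)] ≥ 22 ≈ 22.00000.


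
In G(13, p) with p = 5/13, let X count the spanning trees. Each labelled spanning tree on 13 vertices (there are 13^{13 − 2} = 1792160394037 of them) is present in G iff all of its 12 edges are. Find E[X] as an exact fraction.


K_13 has 13^{13 − 2} = 1792160394037 labelled spanning trees.
For each such spanning tree H, let X_H = 1 if all 12 edges of H are present in G. Then P[X_H = 1] = p^{12} = (5/13)^{12} = 244140625/23298085122481.
By linearity of expectation: E[X] = Σ_H E[X_H] = 1792160394037 · p^{12} = 1792160394037 · 244140625/23298085122481 = 244140625/13.
Numerically: E[X] ≈ 1.878e+07.

E[X] = 1792160394037 · (5/13)^{12} = 244140625/13 ≈ 1.878e+07.


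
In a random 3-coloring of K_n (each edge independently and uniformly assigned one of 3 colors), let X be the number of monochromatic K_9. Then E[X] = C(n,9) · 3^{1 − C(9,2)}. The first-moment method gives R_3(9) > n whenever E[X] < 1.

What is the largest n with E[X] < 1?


We need C(n, 9) · 3^{1 − 36} < 1, i.e. C(n, 9) < 3^{36 − 1} = 50031545098999707.
Check values of n near the boundary:
  n = 297: C(297, 9) = 43842345008337645; 43842345008337645 < 50031545098999707? YES
  n = 298: C(298, 9) = 45207677551849890; 45207677551849890 < 50031545098999707? YES
  n = 299: C(299, 9) = 46610674441390059; 46610674441390059 < 50031545098999707? YES
  n = 300: C(300, 9) = 48052241692154700; 48052241692154700 < 50031545098999707? YES
  n = 301: C(301, 9) = 49533303936090975; 49533303936090975 < 50031545098999707? YES
  n = 302: C(302, 9) = 51054804739588650; 51054804739588650 < 50031545098999707? NO
  n = 303: C(303, 9) = 52617706925494425; 52617706925494425 < 50031545098999707? NO
The largest n with C(n, 9) < 50031545098999707 is n = 301 (where E[X] = 16511101312030325/16677181699666569 ≈ 0.990041). Hence R_3(9) > 301, i.e. R_3(9) ≥ 302.

Largest n = 301; hence R_3(9) > 301.


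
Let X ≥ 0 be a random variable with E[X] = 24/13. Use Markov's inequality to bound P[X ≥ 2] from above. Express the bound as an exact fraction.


μ = E[X] = 24/13, a = 2.
Markov: P[X ≥ 2] ≤ μ/a = (24/13)/2 = 12/13.
Numerically: ≈ 0.923077.
(Since a = 2 > μ = 1.846154, the bound 12/13 is < 1 and informative.)

P[X ≥ 2] ≤ 12/13 ≈ 0.923077.


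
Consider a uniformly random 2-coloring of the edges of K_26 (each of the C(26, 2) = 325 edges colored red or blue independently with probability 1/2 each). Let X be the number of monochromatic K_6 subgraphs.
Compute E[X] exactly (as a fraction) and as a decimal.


Let X = Σ_S X_S over the C(26, 6) = 230230 subsets S of size 6, where X_S = 1 if the K_6 on S is monochromatic.
For a fixed S, the K_6 on S has C(6, 2) = 15 edges. P[all 15 edges red] = (1/2)^15, and likewise for blue, so P[monochromatic] = 2·(1/2)^15 = 2^{1 − 15} = 1/16384.
By linearity of expectation: E[X] = C(26, 6) · 2^{1 − 15} = 230230 · 1/16384 = 115115/8192.
Numerically: E[X] ≈ 14.05212.

E[X] = C(26,6)·2^(1−C(6,2)) = 115115/8192 ≈ 14.05212.


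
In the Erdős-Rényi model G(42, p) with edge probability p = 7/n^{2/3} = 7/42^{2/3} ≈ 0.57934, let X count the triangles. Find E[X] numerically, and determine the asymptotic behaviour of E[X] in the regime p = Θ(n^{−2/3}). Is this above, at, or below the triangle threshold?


Number of potential triangles: C(42, 3) = 11480.
Each occurs with probability p³ ≈ (0.57934)³ ≈ 1.9444444e-01.
By linearity: E[X] = C(42, 3)·p³ ≈ 11480 · 1.9444444e-01 ≈ 2232.22222.
Since α = 2/3 < 1, p = c/n^{2/3} ≫ 1/n is above the triangle threshold p ~ 1/n. Asymptotically E[X] ~ (c³/6)·n^{3(1−α)} = (7³/6)·n^{1} → ∞; triangles are abundant w.h.p.

E[X] ≈ 2232.22222; in regime p = Θ(1/n^{2/3}) E[X] diverges (above the triangle threshold p ~ 1/n).


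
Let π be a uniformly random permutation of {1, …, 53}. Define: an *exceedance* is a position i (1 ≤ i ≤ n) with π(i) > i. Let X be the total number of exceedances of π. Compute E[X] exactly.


Write X = Σ_{i=1}^{53} X_i, where X_i = 1_{π(i) > i}.
For each fixed i, π(i) is uniform over {1, …, 53} (marginal of a uniform permutation), so P[π(i) > i] = (n − i)/n. Summing: Σ_{i=1}^{53} (n − i)/n = (0 + 1 + … + 52)/53 = 53(53 − 1)/(2·53) = (53 − 1)/2.
Hence E[X] = Σ_{i=1}^{53} (53 − i)/53 = 26 ≈ 26.000.

E[X] = 26 = 26.000.


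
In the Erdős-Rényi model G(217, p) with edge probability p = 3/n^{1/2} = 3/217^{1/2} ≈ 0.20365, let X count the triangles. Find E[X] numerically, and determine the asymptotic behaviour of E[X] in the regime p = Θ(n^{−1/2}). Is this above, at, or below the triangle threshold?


Number of potential triangles: C(217, 3) = 1679580.
Each occurs with probability p³ ≈ (0.20365)³ ≈ 8.4464490e-03.
By linearity: E[X] = C(217, 3)·p³ ≈ 1679580 · 8.4464490e-03 ≈ 14186.48679.
Since α = 1/2 < 1, p = c/n^{1/2} ≫ 1/n is above the triangle threshold p ~ 1/n. Asymptotically E[X] ~ (c³/6)·n^{3(1−α)} = (3³/6)·n^{1.5} → ∞; triangles are abundant w.h.p.

E[X] ≈ 14186.48679; in regime p = Θ(1/n^{1/2}) E[X] diverges (above the triangle threshold p ~ 1/n).


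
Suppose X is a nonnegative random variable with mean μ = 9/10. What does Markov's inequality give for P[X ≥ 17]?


μ = E[X] = 9/10, a = 17.
Markov: P[X ≥ 17] ≤ μ/a = (9/10)/17 = 9/170.
Numerically: ≈ 0.05294.
(Since a = 17 > μ = 0.90000, the bound 9/170 is < 1 and informative.)

P[X ≥ 17] ≤ 9/170 ≈ 0.05294.


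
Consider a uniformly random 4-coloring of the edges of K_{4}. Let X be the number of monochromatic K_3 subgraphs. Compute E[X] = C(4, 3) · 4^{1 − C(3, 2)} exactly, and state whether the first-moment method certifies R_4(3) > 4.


E[X] = C(4, 3) · 4^{1 − 3} = 4 · 4^{−2} = 4/16.
As a reduced fraction: E[X] = 1/4 ≈ 0.25000.
Is E[X] < 1? YES.
Since E[X] < 1, there exists a 4-coloring of K_{4} with no monochromatic K_3; hence R_4(3) > 4.

E[X] = 1/4 ≈ 0.25000; E[X] < 1, so R_4(3) > 4.


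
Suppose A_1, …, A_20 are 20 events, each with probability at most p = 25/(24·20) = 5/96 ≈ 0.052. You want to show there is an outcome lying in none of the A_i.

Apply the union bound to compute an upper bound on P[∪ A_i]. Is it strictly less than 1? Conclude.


Union bound: P[∪_{i=1}^{20} A_i] ≤ Σ_i P[A_i] ≤ 20·p = 20·(5/96) = 25/24.
Numerically: 25/24 ≈ 1.042.
Is 25/24 < 1? NO.
Since the bound 25/24 is ≥ 1, the union bound is uninformative here; it does NOT by itself certify existence.

20·p = 25/24 ≈ 1.042; existence NOT certified by the union bound.


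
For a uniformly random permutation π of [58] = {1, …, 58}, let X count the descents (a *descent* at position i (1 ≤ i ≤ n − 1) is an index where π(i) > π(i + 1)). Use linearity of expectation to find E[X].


Write X = Σ X_I over i = 1, …, 57, with X_I the indicator of one descent.
There are 57 indicators.
For each fixed i, the pair (π(i), π(i+1)) is a uniformly random ordered pair of distinct values from {1, …, 58}; by symmetry P[π(i) > π(i+1)] = 1/2.
By linearity: E[X] = 57 · (1/2) = (58 − 1) · (1/2) = 57/2 ≈ 28.50000.

E[X] = 57/2 = 28.50000.


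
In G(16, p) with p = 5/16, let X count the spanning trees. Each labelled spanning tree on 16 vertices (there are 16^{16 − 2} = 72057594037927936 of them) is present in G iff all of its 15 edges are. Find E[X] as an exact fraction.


K_16 has 16^{16 − 2} = 72057594037927936 labelled spanning trees.
For each such spanning tree H, let X_H = 1 if all 15 edges of H are present in G. Then P[X_H = 1] = p^{15} = (5/16)^{15} = 30517578125/1152921504606846976.
By linearity: E[X] = Σ_H E[X_H] = 72057594037927936 · p^{15} = 72057594037927936 · 30517578125/1152921504606846976 = 30517578125/16.
Numerically: E[X] ≈ 1.9073e+09.

E[X] = 72057594037927936 · (5/16)^{15} = 30517578125/16 ≈ 1.9073e+09.


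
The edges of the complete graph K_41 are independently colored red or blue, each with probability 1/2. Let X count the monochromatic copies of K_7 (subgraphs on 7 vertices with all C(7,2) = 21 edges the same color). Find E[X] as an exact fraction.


Let X = Σ_S X_S over the C(41, 7) = 22481940 subsets S of size 7, where X_S = 1 if the K_7 on S is monochromatic.
For a fixed S, the K_7 on S has C(7, 2) = 21 edges. P[all 21 edges red] = (1/2)^21, and likewise for blue, so P[monochromatic] = 2·(1/2)^21 = 2^{1 − 21} = 1/1048576.
By linearity of expectation: E[X] = C(41, 7) · 2^{1 − 21} = 22481940 · 1/1048576 = 5620485/262144.
Numerically: E[X] ≈ 21.4404.

E[X] = C(41,7)·2^(1−C(7,2)) = 5620485/262144 ≈ 21.4404.


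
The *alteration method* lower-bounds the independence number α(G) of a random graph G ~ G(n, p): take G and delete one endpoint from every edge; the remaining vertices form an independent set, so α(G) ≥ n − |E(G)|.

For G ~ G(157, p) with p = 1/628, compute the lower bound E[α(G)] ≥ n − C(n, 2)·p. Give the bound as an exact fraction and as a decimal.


E[|E(G)|] = C(157, 2)·p = 12246 · (1/628) = 39/2.
E[α(G)] ≥ n − E[|E(G)|] = 157 − 39/2 = 275/2.
Numerically: ≈ 137.5000.
(This is only a lower bound; the true E[α(G)] may be larger.)

E[α(G)] ≥ 275/2 ≈ 137.5000.


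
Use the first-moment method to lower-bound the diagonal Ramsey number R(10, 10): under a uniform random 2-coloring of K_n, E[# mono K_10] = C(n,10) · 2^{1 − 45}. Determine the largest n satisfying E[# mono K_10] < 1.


We need C(n, 10) · 2^{1 − 45} < 1, i.e. C(n, 10) < 2^{45 − 1} = 17592186044416.
Check values of n near the boundary:
  n = 98: C(98, 10) = 14005614014756; 14005614014756 < 17592186044416? YES
  n = 99: C(99, 10) = 15579278510796; 15579278510796 < 17592186044416? YES
  n = 100: C(100, 10) = 17310309456440; 17310309456440 < 17592186044416? YES
  n = 101: C(101, 10) = 19212541264840; 19212541264840 < 17592186044416? NO
  n = 102: C(102, 10) = 21300860967540; 21300860967540 < 17592186044416? NO
  n = 103: C(103, 10) = 23591276125340; 23591276125340 < 17592186044416? NO
The largest n with C(n, 10) < 17592186044416 is n = 100 (where E[X] = 2163788682055/2199023255552 ≈ 0.9839772). Hence R(10, 10) > 100, i.e. R(10, 10) ≥ 101.

Largest n = 100; hence R(10, 10) > 100.
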